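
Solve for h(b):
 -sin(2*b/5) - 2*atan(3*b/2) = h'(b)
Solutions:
 h(b) = C1 - 2*b*atan(3*b/2) + 2*log(9*b^2 + 4)/3 + 5*cos(2*b/5)/2


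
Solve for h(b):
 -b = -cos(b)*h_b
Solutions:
 h(b) = C1 + Integral(b/cos(b), b)


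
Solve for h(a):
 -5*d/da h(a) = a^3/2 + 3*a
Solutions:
 h(a) = C1 - a^4/40 - 3*a^2/10


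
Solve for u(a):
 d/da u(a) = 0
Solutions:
 u(a) = C1


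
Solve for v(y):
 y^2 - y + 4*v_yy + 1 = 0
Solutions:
 v(y) = C1 + C2*y - y^4/48 + y^3/24 - y^2/8


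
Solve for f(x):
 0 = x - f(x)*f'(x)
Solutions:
 f(x) = -sqrt(C1 + x^2)
 f(x) = sqrt(C1 + x^2)


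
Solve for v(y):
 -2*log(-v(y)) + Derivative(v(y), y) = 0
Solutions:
 -li(-v(y)) = C1 + 2*y


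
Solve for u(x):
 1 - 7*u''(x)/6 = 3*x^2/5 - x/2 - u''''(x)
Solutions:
 u(x) = C1 + C2*x + C3*exp(-sqrt(42)*x/6) + C4*exp(sqrt(42)*x/6) - 3*x^4/70 + x^3/14 - 3*x^2/245


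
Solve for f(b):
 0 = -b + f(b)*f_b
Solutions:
 f(b) = -sqrt(C1 + b^2)
 f(b) = sqrt(C1 + b^2)


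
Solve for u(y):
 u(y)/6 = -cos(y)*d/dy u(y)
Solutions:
 u(y) = C1*(sin(y) - 1)^(1/12)/(sin(y) + 1)^(1/12)


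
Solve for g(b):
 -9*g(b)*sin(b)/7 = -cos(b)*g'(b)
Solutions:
 g(b) = C1/cos(b)^(9/7)


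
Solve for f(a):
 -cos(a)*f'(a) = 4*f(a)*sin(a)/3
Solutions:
 f(a) = C1*cos(a)^(4/3)


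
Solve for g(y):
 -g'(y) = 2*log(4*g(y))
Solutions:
 Integral(1/(log(_y) + 2*log(2)), (_y, g(y)))/2 = C1 - y


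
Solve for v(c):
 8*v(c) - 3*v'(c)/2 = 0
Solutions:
 v(c) = C1*exp(16*c/3)


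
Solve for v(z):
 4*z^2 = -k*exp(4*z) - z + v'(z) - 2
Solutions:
 v(z) = C1 + k*exp(4*z)/4 + 4*z^3/3 + z^2/2 + 2*z


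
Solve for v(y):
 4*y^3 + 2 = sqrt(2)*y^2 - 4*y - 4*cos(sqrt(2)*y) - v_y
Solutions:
 v(y) = C1 - y^4 + sqrt(2)*y^3/3 - 2*y^2 - 2*y - 2*sqrt(2)*sin(sqrt(2)*y)


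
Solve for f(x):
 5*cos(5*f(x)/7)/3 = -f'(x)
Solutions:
 5*x/3 - 7*log(sin(5*f(x)/7) - 1)/10 + 7*log(sin(5*f(x)/7) + 1)/10 = C1


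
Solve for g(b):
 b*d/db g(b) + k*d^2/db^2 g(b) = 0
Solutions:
 g(b) = C1 + C2*sqrt(k)*erf(sqrt(2)*b*sqrt(1/k)/2)


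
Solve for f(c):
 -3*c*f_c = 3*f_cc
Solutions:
 f(c) = C1 + C2*erf(sqrt(2)*c/2)


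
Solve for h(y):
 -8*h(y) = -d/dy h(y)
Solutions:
 h(y) = C1*exp(8*y)


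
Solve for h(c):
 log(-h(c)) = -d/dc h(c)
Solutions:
 -li(-h(c)) = C1 - c


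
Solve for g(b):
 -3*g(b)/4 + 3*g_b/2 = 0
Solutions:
 g(b) = C1*exp(b/2)


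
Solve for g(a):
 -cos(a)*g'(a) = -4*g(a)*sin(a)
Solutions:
 g(a) = C1/cos(a)^4


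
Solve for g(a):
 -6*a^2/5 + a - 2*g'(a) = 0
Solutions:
 g(a) = C1 - a^3/5 + a^2/4


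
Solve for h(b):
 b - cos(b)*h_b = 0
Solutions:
 h(b) = C1 + Integral(b/cos(b), b)


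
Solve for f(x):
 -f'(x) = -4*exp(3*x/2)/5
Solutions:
 f(x) = C1 + 8*exp(3*x/2)/15


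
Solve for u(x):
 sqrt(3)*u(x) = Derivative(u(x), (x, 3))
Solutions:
 u(x) = C3*exp(3^(1/6)*x) + (C1*sin(3^(2/3)*x/2) + C2*cos(3^(2/3)*x/2))*exp(-3^(1/6)*x/2)


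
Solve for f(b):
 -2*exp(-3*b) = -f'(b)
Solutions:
 f(b) = C1 - 2*exp(-3*b)/3


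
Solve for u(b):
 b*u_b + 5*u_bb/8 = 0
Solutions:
 u(b) = C1 + C2*erf(2*sqrt(5)*b/5)


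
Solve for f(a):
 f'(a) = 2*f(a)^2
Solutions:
 f(a) = -1/(C1 + 2*a)


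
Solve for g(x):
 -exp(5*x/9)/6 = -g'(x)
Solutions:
 g(x) = C1 + 3*exp(5*x/9)/10


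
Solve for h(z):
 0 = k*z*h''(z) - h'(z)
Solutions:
 h(z) = C1 + z^(((re(k) + 1)*re(k) + im(k)^2)/(re(k)^2 + im(k)^2))*(C2*sin(log(z)*Abs(im(k))/(re(k)^2 + im(k)^2)) + C3*cos(log(z)*im(k)/(re(k)^2 + im(k)^2)))


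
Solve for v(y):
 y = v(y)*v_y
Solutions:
 v(y) = -sqrt(C1 + y^2)
 v(y) = sqrt(C1 + y^2)


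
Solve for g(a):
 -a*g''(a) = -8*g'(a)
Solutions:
 g(a) = C1 + C2*a^9


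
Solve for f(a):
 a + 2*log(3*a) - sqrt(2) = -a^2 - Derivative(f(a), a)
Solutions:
 f(a) = C1 - a^3/3 - a^2/2 - 2*a*log(a) - a*log(9) + sqrt(2)*a + 2*a


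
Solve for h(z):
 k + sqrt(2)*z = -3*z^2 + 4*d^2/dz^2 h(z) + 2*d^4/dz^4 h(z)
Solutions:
 h(z) = C1 + C2*z + C3*sin(sqrt(2)*z) + C4*cos(sqrt(2)*z) + z^4/16 + sqrt(2)*z^3/24 + z^2*(k - 3)/8


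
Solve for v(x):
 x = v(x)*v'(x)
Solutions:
 v(x) = -sqrt(C1 + x^2)
 v(x) = sqrt(C1 + x^2)


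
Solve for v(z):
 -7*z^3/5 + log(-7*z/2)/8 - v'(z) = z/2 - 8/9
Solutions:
 v(z) = C1 - 7*z^4/20 - z^2/4 + z*log(-z)/8 + z*(-9*log(2) + 9*log(7) + 55)/72


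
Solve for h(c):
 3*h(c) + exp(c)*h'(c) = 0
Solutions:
 h(c) = C1*exp(3*exp(-c))


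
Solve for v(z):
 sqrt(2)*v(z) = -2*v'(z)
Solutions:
 v(z) = C1*exp(-sqrt(2)*z/2)


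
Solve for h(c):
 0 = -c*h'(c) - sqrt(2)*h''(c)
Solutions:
 h(c) = C1 + C2*erf(2^(1/4)*c/2)


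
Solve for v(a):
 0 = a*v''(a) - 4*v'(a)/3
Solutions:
 v(a) = C1 + C2*a^(7/3)


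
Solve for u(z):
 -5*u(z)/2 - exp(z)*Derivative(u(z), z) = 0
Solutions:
 u(z) = C1*exp(5*exp(-z)/2)


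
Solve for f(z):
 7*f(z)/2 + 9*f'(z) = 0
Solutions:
 f(z) = C1*exp(-7*z/18)


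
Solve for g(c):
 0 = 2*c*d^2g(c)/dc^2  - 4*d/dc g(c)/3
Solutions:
 g(c) = C1 + C2*c^(5/3)


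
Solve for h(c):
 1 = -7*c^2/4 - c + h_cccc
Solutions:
 h(c) = C1 + C2*c + C3*c^2 + C4*c^3 + 7*c^6/1440 + c^5/120 + c^4/24


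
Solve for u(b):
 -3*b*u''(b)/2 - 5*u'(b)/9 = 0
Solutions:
 u(b) = C1 + C2*b^(17/27)


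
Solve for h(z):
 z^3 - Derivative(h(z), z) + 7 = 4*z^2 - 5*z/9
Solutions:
 h(z) = C1 + z^4/4 - 4*z^3/3 + 5*z^2/18 + 7*z


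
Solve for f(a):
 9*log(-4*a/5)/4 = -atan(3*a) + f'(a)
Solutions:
 f(a) = C1 + 9*a*log(-a)/4 + a*atan(3*a) - 9*a*log(5)/4 - 9*a/4 + 9*a*log(2)/2 - log(9*a^2 + 1)/6


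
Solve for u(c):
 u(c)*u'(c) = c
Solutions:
 u(c) = -sqrt(C1 + c^2)
 u(c) = sqrt(C1 + c^2)


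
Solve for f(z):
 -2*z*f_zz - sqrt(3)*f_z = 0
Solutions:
 f(z) = C1 + C2*z^(1 - sqrt(3)/2)


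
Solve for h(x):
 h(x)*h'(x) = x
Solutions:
 h(x) = -sqrt(C1 + x^2)
 h(x) = sqrt(C1 + x^2)


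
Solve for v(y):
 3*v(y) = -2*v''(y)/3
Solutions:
 v(y) = C1*sin(3*sqrt(2)*y/2) + C2*cos(3*sqrt(2)*y/2)


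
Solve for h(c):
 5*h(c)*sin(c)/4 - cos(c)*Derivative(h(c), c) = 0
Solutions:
 h(c) = C1/cos(c)^(5/4)


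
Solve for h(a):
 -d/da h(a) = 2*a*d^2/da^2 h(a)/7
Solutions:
 h(a) = C1 + C2/a^(5/2)


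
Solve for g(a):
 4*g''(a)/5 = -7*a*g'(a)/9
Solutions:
 g(a) = C1 + C2*erf(sqrt(70)*a/12)


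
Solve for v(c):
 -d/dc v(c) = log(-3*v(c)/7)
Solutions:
 Integral(1/(log(-_y) - log(7) + log(3)), (_y, v(c))) = C1 - c


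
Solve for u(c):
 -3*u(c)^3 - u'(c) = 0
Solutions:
 u(c) = -sqrt(2)*sqrt(-1/(C1 - 3*c))/2
 u(c) = sqrt(2)*sqrt(-1/(C1 - 3*c))/2


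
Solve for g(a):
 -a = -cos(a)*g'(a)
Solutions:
 g(a) = C1 + Integral(a/cos(a), a)


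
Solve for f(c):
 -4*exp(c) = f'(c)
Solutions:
 f(c) = C1 - 4*exp(c)


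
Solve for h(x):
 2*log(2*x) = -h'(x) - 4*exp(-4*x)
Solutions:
 h(x) = C1 - 2*x*log(x) + 2*x*(1 - log(2)) + exp(-4*x)


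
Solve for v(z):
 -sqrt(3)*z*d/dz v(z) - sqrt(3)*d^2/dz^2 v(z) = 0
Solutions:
 v(z) = C1 + C2*erf(sqrt(2)*z/2)


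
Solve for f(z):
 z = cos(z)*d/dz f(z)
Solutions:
 f(z) = C1 + Integral(z/cos(z), z)


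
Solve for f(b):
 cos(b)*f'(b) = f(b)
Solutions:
 f(b) = C1*sqrt(sin(b) + 1)/sqrt(sin(b) - 1)


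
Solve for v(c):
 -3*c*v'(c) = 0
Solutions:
 v(c) = C1


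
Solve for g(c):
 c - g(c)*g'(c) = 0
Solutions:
 g(c) = -sqrt(C1 + c^2)
 g(c) = sqrt(C1 + c^2)


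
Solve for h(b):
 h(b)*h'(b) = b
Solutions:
 h(b) = -sqrt(C1 + b^2)
 h(b) = sqrt(C1 + b^2)


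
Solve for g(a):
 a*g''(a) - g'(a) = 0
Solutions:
 g(a) = C1 + C2*a^2


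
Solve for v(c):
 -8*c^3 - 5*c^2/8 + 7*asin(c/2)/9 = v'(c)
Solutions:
 v(c) = C1 - 2*c^4 - 5*c^3/24 + 7*c*asin(c/2)/9 + 7*sqrt(4 - c^2)/9


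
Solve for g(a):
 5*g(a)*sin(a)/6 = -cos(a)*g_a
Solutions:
 g(a) = C1*cos(a)^(5/6)


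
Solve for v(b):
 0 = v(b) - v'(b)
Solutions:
 v(b) = C1*exp(b)


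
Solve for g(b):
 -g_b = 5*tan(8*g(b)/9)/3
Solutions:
 g(b) = -9*asin(C1*exp(-40*b/27))/8 + 9*pi/8
 g(b) = 9*asin(C1*exp(-40*b/27))/8


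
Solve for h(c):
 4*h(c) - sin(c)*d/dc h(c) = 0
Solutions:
 h(c) = C1*(cos(c)^2 - 2*cos(c) + 1)/(cos(c)^2 + 2*cos(c) + 1)


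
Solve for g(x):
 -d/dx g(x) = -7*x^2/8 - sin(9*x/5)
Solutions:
 g(x) = C1 + 7*x^3/24 - 5*cos(9*x/5)/9


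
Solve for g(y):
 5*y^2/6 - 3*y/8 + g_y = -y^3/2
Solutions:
 g(y) = C1 - y^4/8 - 5*y^3/18 + 3*y^2/16


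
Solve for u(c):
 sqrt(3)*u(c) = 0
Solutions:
 u(c) = 0


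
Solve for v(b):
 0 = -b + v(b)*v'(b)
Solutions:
 v(b) = -sqrt(C1 + b^2)
 v(b) = sqrt(C1 + b^2)


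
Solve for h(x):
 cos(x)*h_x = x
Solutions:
 h(x) = C1 + Integral(x/cos(x), x)


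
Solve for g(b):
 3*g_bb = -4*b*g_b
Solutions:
 g(b) = C1 + C2*erf(sqrt(6)*b/3)


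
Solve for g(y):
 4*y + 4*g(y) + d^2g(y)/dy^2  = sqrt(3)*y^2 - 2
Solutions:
 g(y) = C1*sin(2*y) + C2*cos(2*y) + sqrt(3)*y^2/4 - y - 1/2 - sqrt(3)/8


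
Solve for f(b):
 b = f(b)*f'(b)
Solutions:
 f(b) = -sqrt(C1 + b^2)
 f(b) = sqrt(C1 + b^2)


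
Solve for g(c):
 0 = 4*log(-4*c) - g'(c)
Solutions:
 g(c) = C1 + 4*c*log(-c) + 4*c*(-1 + 2*log(2))


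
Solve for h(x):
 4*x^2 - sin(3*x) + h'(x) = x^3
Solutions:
 h(x) = C1 + x^4/4 - 4*x^3/3 - cos(3*x)/3


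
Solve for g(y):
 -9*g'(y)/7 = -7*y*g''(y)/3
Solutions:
 g(y) = C1 + C2*y^(76/49)


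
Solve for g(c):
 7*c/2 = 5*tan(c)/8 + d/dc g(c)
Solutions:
 g(c) = C1 + 7*c^2/4 + 5*log(cos(c))/8


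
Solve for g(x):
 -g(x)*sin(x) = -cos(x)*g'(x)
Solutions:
 g(x) = C1/cos(x)


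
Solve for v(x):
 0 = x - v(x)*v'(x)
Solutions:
 v(x) = -sqrt(C1 + x^2)
 v(x) = sqrt(C1 + x^2)


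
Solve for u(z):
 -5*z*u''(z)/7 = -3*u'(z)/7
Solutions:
 u(z) = C1 + C2*z^(8/5)


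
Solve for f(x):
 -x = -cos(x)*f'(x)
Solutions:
 f(x) = C1 + Integral(x/cos(x), x)


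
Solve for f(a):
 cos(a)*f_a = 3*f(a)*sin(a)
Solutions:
 f(a) = C1/cos(a)^3


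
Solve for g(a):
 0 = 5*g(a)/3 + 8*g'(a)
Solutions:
 g(a) = C1*exp(-5*a/24)


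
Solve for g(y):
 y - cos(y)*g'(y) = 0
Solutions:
 g(y) = C1 + Integral(y/cos(y), y)


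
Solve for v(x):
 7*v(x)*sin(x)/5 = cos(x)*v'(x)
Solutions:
 v(x) = C1/cos(x)^(7/5)


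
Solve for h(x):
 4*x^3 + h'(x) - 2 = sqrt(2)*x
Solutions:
 h(x) = C1 - x^4 + sqrt(2)*x^2/2 + 2*x


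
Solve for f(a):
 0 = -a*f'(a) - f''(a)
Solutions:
 f(a) = C1 + C2*erf(sqrt(2)*a/2)


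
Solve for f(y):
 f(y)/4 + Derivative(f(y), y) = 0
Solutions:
 f(y) = C1*exp(-y/4)


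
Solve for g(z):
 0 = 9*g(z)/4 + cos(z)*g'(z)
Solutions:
 g(z) = C1*(sin(z) - 1)^(9/8)/(sin(z) + 1)^(9/8)


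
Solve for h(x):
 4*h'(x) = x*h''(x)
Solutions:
 h(x) = C1 + C2*x^5


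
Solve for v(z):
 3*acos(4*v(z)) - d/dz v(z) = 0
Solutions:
 Integral(1/acos(4*_y), (_y, v(z))) = C1 + 3*z


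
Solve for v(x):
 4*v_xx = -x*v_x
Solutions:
 v(x) = C1 + C2*erf(sqrt(2)*x/4)


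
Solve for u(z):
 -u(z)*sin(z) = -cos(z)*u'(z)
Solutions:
 u(z) = C1/cos(z)


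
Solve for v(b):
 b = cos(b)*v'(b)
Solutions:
 v(b) = C1 + Integral(b/cos(b), b)


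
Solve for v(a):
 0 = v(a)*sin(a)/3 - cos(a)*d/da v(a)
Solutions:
 v(a) = C1/cos(a)^(1/3)


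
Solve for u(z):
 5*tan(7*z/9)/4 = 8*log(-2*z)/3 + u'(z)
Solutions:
 u(z) = C1 - 8*z*log(-z)/3 - 8*z*log(2)/3 + 8*z/3 - 45*log(cos(7*z/9))/28


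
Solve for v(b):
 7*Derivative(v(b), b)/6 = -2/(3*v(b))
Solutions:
 v(b) = -sqrt(C1 - 56*b)/7
 v(b) = sqrt(C1 - 56*b)/7


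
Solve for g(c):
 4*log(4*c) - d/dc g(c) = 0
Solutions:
 g(c) = C1 + 4*c*log(c) - 4*c + c*log(256)


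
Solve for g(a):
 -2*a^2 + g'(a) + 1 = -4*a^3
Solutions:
 g(a) = C1 - a^4 + 2*a^3/3 - a


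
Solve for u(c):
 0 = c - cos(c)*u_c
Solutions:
 u(c) = C1 + Integral(c/cos(c), c)


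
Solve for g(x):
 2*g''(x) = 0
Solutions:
 g(x) = C1 + C2*x


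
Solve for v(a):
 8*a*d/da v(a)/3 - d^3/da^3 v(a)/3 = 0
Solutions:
 v(a) = C1 + Integral(C2*airyai(2*a) + C3*airybi(2*a), a)


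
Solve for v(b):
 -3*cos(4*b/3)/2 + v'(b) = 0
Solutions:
 v(b) = C1 + 9*sin(4*b/3)/8


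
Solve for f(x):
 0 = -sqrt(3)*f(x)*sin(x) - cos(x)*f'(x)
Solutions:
 f(x) = C1*cos(x)^(sqrt(3))


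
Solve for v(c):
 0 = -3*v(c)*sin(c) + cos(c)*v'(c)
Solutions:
 v(c) = C1/cos(c)^3


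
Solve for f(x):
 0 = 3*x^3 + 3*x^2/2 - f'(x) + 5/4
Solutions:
 f(x) = C1 + 3*x^4/4 + x^3/2 + 5*x/4


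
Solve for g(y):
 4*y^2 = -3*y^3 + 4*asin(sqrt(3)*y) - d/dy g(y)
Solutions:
 g(y) = C1 - 3*y^4/4 - 4*y^3/3 + 4*y*asin(sqrt(3)*y) + 4*sqrt(3)*sqrt(1 - 3*y^2)/3


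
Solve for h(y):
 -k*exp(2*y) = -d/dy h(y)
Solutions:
 h(y) = C1 + k*exp(2*y)/2


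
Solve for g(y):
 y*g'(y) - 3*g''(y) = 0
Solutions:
 g(y) = C1 + C2*erfi(sqrt(6)*y/6)


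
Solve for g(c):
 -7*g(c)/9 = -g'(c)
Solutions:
 g(c) = C1*exp(7*c/9)


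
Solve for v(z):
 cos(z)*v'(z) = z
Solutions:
 v(z) = C1 + Integral(z/cos(z), z)


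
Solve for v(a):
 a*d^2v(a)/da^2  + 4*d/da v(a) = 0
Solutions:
 v(a) = C1 + C2/a^3


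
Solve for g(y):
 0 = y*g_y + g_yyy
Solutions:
 g(y) = C1 + Integral(C2*airyai(-y) + C3*airybi(-y), y)


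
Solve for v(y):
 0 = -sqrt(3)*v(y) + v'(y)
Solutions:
 v(y) = C1*exp(sqrt(3)*y)


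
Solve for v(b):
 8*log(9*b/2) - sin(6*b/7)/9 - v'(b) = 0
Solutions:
 v(b) = C1 + 8*b*log(b) - 8*b - 8*b*log(2) + 16*b*log(3) + 7*cos(6*b/7)/54


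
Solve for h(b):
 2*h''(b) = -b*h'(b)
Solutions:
 h(b) = C1 + C2*erf(b/2)


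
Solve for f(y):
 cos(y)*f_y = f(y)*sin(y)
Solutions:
 f(y) = C1/cos(y)


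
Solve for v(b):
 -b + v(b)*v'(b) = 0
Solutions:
 v(b) = -sqrt(C1 + b^2)
 v(b) = sqrt(C1 + b^2)


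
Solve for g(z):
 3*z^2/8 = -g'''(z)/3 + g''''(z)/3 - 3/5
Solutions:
 g(z) = C1 + C2*z + C3*z^2 + C4*exp(z) - 3*z^5/160 - 3*z^4/32 - 27*z^3/40


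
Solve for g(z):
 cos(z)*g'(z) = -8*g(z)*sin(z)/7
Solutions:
 g(z) = C1*cos(z)^(8/7)


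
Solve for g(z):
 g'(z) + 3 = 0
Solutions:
 g(z) = C1 - 3*z


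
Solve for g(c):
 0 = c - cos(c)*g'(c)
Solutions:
 g(c) = C1 + Integral(c/cos(c), c)


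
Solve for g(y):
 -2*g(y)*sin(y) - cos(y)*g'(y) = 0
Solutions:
 g(y) = C1*cos(y)^2


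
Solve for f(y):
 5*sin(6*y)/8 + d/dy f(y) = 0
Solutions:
 f(y) = C1 + 5*cos(6*y)/48


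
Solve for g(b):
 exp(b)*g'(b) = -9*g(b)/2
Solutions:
 g(b) = C1*exp(9*exp(-b)/2)


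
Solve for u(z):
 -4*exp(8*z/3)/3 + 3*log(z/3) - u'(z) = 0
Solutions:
 u(z) = C1 + 3*z*log(z) + 3*z*(-log(3) - 1) - exp(8*z/3)/2


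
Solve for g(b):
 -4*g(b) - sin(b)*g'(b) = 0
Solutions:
 g(b) = C1*(cos(b)^2 + 2*cos(b) + 1)/(cos(b)^2 - 2*cos(b) + 1)


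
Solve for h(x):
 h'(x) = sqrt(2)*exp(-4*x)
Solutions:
 h(x) = C1 - sqrt(2)*exp(-4*x)/4


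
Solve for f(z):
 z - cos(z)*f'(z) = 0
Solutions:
 f(z) = C1 + Integral(z/cos(z), z)


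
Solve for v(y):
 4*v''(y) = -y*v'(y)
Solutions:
 v(y) = C1 + C2*erf(sqrt(2)*y/4)


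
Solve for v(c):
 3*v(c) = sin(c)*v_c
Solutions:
 v(c) = C1*(cos(c) - 1)^(3/2)/(cos(c) + 1)^(3/2)


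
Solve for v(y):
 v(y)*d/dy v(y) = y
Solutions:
 v(y) = -sqrt(C1 + y^2)
 v(y) = sqrt(C1 + y^2)


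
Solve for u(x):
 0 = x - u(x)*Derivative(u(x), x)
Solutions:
 u(x) = -sqrt(C1 + x^2)
 u(x) = sqrt(C1 + x^2)


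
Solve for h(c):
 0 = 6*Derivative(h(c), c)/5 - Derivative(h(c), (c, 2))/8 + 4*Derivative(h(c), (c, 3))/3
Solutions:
 h(c) = C1 + (C2*sin(9*sqrt(1135)*c/320) + C3*cos(9*sqrt(1135)*c/320))*exp(3*c/64)


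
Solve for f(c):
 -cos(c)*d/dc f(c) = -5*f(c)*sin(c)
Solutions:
 f(c) = C1/cos(c)^5


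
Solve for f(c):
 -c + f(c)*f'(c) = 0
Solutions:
 f(c) = -sqrt(C1 + c^2)
 f(c) = sqrt(C1 + c^2)


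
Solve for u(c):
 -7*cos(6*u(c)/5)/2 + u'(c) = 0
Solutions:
 -7*c/2 - 5*log(sin(6*u(c)/5) - 1)/12 + 5*log(sin(6*u(c)/5) + 1)/12 = C1


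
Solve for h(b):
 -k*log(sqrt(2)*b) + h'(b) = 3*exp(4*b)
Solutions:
 h(b) = C1 + b*k*log(b) + b*k*(-1 + log(2)/2) + 3*exp(4*b)/4


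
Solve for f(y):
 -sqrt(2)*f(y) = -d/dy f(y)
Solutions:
 f(y) = C1*exp(sqrt(2)*y)


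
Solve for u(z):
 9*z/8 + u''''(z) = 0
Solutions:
 u(z) = C1 + C2*z + C3*z^2 + C4*z^3 - 3*z^5/320


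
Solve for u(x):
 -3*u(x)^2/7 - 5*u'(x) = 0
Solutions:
 u(x) = 35/(C1 + 3*x)


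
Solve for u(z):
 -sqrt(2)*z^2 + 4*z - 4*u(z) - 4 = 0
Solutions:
 u(z) = -sqrt(2)*z^2/4 + z - 1


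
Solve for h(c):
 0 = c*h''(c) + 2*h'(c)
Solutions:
 h(c) = C1 + C2/c


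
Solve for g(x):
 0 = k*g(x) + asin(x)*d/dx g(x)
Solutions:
 g(x) = C1*exp(-k*Integral(1/asin(x), x))


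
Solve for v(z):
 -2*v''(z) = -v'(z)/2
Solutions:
 v(z) = C1 + C2*exp(z/4)


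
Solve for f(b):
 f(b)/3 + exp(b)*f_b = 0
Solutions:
 f(b) = C1*exp(exp(-b)/3)


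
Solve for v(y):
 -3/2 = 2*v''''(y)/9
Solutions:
 v(y) = C1 + C2*y + C3*y^2 + C4*y^3 - 9*y^4/32


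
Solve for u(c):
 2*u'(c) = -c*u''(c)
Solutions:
 u(c) = C1 + C2/c


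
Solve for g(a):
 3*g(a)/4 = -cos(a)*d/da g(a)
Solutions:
 g(a) = C1*(sin(a) - 1)^(3/8)/(sin(a) + 1)^(3/8)


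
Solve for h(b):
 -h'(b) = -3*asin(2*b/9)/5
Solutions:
 h(b) = C1 + 3*b*asin(2*b/9)/5 + 3*sqrt(81 - 4*b^2)/10


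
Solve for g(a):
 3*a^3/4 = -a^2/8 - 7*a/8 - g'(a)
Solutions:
 g(a) = C1 - 3*a^4/16 - a^3/24 - 7*a^2/16


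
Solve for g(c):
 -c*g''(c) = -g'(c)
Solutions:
 g(c) = C1 + C2*c^2


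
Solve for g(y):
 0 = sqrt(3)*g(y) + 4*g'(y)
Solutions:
 g(y) = C1*exp(-sqrt(3)*y/4)


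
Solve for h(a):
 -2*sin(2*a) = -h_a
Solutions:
 h(a) = C1 - cos(2*a)


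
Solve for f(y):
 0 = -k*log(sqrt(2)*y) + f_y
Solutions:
 f(y) = C1 + k*y*log(y) - k*y + k*y*log(2)/2


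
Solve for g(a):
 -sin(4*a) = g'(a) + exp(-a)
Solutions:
 g(a) = C1 + cos(4*a)/4 + exp(-a)


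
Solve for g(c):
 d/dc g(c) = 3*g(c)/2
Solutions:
 g(c) = C1*exp(3*c/2)


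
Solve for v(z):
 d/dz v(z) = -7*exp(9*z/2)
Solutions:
 v(z) = C1 - 14*exp(9*z/2)/9


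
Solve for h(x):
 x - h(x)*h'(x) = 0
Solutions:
 h(x) = -sqrt(C1 + x^2)
 h(x) = sqrt(C1 + x^2)


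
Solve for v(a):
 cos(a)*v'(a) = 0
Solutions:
 v(a) = C1


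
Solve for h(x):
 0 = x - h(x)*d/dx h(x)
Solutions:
 h(x) = -sqrt(C1 + x^2)
 h(x) = sqrt(C1 + x^2)


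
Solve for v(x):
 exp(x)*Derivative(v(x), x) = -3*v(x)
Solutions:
 v(x) = C1*exp(3*exp(-x))


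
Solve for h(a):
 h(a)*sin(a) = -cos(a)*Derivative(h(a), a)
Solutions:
 h(a) = C1*cos(a)


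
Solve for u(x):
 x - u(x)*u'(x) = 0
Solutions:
 u(x) = -sqrt(C1 + x^2)
 u(x) = sqrt(C1 + x^2)


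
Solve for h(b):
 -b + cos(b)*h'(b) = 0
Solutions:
 h(b) = C1 + Integral(b/cos(b), b)


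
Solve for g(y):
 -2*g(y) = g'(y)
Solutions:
 g(y) = C1*exp(-2*y)


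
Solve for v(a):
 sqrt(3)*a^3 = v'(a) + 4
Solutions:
 v(a) = C1 + sqrt(3)*a^4/4 - 4*a


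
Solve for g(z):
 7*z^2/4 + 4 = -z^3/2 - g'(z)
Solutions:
 g(z) = C1 - z^4/8 - 7*z^3/12 - 4*z


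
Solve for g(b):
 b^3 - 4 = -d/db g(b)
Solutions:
 g(b) = C1 - b^4/4 + 4*b


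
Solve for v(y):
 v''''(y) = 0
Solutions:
 v(y) = C1 + C2*y + C3*y^2 + C4*y^3


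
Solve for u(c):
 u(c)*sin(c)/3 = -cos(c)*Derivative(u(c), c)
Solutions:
 u(c) = C1*cos(c)^(1/3)


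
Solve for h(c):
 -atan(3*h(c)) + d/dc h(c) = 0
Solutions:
 Integral(1/atan(3*_y), (_y, h(c))) = C1 + c


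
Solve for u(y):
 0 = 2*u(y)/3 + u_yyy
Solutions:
 u(y) = C3*exp(-2^(1/3)*3^(2/3)*y/3) + (C1*sin(2^(1/3)*3^(1/6)*y/2) + C2*cos(2^(1/3)*3^(1/6)*y/2))*exp(2^(1/3)*3^(2/3)*y/6)


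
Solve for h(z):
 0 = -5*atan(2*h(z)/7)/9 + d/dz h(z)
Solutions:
 Integral(1/atan(2*_y/7), (_y, h(z))) = C1 + 5*z/9


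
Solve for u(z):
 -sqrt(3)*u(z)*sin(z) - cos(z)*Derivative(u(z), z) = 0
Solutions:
 u(z) = C1*cos(z)^(sqrt(3))


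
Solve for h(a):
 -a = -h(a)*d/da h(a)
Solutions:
 h(a) = -sqrt(C1 + a^2)
 h(a) = sqrt(C1 + a^2)


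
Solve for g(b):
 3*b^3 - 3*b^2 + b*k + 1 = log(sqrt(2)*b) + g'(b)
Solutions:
 g(b) = C1 + 3*b^4/4 - b^3 + b^2*k/2 - b*log(b) - b*log(2)/2 + 2*b


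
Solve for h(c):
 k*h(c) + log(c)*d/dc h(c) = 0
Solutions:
 h(c) = C1*exp(-k*li(c))


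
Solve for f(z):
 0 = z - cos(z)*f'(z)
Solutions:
 f(z) = C1 + Integral(z/cos(z), z)


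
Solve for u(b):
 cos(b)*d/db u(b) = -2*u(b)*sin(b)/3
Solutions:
 u(b) = C1*cos(b)^(2/3)


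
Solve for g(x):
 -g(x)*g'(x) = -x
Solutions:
 g(x) = -sqrt(C1 + x^2)
 g(x) = sqrt(C1 + x^2)


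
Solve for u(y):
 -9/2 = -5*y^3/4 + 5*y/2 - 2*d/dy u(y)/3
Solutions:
 u(y) = C1 - 15*y^4/32 + 15*y^2/8 + 27*y/4


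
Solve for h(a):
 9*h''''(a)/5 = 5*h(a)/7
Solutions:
 h(a) = C1*exp(-sqrt(15)*7^(3/4)*a/21) + C2*exp(sqrt(15)*7^(3/4)*a/21) + C3*sin(sqrt(15)*7^(3/4)*a/21) + C4*cos(sqrt(15)*7^(3/4)*a/21)


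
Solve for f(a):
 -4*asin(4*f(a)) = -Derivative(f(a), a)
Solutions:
 Integral(1/asin(4*_y), (_y, f(a))) = C1 + 4*a


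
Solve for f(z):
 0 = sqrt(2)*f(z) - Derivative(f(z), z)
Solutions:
 f(z) = C1*exp(sqrt(2)*z)


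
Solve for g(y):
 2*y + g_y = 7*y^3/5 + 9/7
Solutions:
 g(y) = C1 + 7*y^4/20 - y^2 + 9*y/7


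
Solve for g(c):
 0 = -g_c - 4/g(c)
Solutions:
 g(c) = -sqrt(C1 - 8*c)
 g(c) = sqrt(C1 - 8*c)


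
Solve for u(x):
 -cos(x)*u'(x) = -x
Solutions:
 u(x) = C1 + Integral(x/cos(x), x)


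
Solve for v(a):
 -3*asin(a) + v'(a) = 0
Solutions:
 v(a) = C1 + 3*a*asin(a) + 3*sqrt(1 - a^2)


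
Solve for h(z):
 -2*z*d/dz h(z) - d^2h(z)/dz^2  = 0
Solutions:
 h(z) = C1 + C2*erf(z)


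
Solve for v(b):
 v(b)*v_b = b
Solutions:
 v(b) = -sqrt(C1 + b^2)
 v(b) = sqrt(C1 + b^2)


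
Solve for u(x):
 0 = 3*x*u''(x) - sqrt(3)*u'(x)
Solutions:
 u(x) = C1 + C2*x^(sqrt(3)/3 + 1)


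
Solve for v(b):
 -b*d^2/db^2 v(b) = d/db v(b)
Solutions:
 v(b) = C1 + C2*log(b)


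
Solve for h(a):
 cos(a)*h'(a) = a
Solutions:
 h(a) = C1 + Integral(a/cos(a), a)


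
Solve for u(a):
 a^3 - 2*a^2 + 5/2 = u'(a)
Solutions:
 u(a) = C1 + a^4/4 - 2*a^3/3 + 5*a/2


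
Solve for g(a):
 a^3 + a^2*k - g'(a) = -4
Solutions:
 g(a) = C1 + a^4/4 + a^3*k/3 + 4*a


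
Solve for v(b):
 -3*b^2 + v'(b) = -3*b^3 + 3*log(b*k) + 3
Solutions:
 v(b) = C1 - 3*b^4/4 + b^3 + 3*b*log(b*k)


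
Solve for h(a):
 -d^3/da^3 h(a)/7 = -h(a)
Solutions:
 h(a) = C3*exp(7^(1/3)*a) + (C1*sin(sqrt(3)*7^(1/3)*a/2) + C2*cos(sqrt(3)*7^(1/3)*a/2))*exp(-7^(1/3)*a/2)


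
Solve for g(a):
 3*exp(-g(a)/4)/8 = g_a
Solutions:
 g(a) = 4*log(C1 + 3*a/32)


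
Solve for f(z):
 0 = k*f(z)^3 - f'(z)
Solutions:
 f(z) = -sqrt(2)*sqrt(-1/(C1 + k*z))/2
 f(z) = sqrt(2)*sqrt(-1/(C1 + k*z))/2


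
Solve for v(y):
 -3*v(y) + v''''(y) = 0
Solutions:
 v(y) = C1*exp(-3^(1/4)*y) + C2*exp(3^(1/4)*y) + C3*sin(3^(1/4)*y) + C4*cos(3^(1/4)*y)


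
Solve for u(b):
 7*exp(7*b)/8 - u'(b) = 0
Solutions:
 u(b) = C1 + exp(7*b)/8


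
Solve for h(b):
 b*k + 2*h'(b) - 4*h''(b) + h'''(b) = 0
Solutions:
 h(b) = C1 + C2*exp(b*(2 - sqrt(2))) + C3*exp(b*(sqrt(2) + 2)) - b^2*k/4 - b*k


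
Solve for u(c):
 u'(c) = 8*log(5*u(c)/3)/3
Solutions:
 3*Integral(1/(-log(_y) - log(5) + log(3)), (_y, u(c)))/8 = C1 - c


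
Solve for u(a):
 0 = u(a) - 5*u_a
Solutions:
 u(a) = C1*exp(a/5)


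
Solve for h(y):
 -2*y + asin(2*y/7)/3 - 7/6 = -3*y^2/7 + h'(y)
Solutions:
 h(y) = C1 + y^3/7 - y^2 + y*asin(2*y/7)/3 - 7*y/6 + sqrt(49 - 4*y^2)/6


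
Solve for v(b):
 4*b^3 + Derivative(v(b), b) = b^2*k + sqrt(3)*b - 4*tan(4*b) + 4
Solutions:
 v(b) = C1 - b^4 + b^3*k/3 + sqrt(3)*b^2/2 + 4*b + log(cos(4*b))


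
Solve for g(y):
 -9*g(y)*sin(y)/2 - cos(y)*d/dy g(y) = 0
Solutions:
 g(y) = C1*cos(y)^(9/2)


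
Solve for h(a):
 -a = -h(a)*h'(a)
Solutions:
 h(a) = -sqrt(C1 + a^2)
 h(a) = sqrt(C1 + a^2)


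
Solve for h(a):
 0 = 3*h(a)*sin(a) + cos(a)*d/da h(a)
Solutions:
 h(a) = C1*cos(a)^3


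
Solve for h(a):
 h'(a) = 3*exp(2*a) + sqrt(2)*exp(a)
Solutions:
 h(a) = C1 + 3*exp(2*a)/2 + sqrt(2)*exp(a)


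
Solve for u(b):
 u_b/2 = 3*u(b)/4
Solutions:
 u(b) = C1*exp(3*b/2)


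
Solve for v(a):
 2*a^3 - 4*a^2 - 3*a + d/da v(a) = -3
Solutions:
 v(a) = C1 - a^4/2 + 4*a^3/3 + 3*a^2/2 - 3*a


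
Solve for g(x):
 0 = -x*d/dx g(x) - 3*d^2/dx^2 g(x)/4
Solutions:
 g(x) = C1 + C2*erf(sqrt(6)*x/3)


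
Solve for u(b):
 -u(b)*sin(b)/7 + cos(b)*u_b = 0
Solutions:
 u(b) = C1/cos(b)^(1/7)


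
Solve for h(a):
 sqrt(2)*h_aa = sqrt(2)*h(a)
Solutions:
 h(a) = C1*exp(-a) + C2*exp(a)


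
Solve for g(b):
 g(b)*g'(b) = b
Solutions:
 g(b) = -sqrt(C1 + b^2)
 g(b) = sqrt(C1 + b^2)


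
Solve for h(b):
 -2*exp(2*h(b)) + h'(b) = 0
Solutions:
 h(b) = log(-sqrt(-1/(C1 + 2*b))) - log(2)/2
 h(b) = log(-1/(C1 + 2*b))/2 - log(2)/2


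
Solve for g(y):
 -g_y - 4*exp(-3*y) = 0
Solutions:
 g(y) = C1 + 4*exp(-3*y)/3


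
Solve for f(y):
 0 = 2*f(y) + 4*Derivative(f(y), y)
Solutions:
 f(y) = C1*exp(-y/2)


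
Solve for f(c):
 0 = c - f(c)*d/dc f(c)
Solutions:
 f(c) = -sqrt(C1 + c^2)
 f(c) = sqrt(C1 + c^2)


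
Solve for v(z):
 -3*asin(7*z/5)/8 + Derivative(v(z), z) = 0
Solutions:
 v(z) = C1 + 3*z*asin(7*z/5)/8 + 3*sqrt(25 - 49*z^2)/56


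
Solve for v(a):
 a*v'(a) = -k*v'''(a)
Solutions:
 v(a) = C1 + Integral(C2*airyai(a*(-1/k)^(1/3)) + C3*airybi(a*(-1/k)^(1/3)), a)


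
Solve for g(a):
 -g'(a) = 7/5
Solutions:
 g(a) = C1 - 7*a/5


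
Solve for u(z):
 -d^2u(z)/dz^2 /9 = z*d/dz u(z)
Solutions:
 u(z) = C1 + C2*erf(3*sqrt(2)*z/2)


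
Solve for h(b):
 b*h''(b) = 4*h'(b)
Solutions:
 h(b) = C1 + C2*b^5


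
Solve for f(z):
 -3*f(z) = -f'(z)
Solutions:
 f(z) = C1*exp(3*z)


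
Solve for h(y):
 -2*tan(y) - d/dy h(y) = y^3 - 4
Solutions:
 h(y) = C1 - y^4/4 + 4*y + 2*log(cos(y))


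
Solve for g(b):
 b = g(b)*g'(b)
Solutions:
 g(b) = -sqrt(C1 + b^2)
 g(b) = sqrt(C1 + b^2)


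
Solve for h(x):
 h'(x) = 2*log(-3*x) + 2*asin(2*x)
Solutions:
 h(x) = C1 + 2*x*log(-x) + 2*x*asin(2*x) - 2*x + 2*x*log(3) + sqrt(1 - 4*x^2)


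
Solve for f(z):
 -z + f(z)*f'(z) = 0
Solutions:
 f(z) = -sqrt(C1 + z^2)
 f(z) = sqrt(C1 + z^2)


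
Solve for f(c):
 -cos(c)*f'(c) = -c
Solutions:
 f(c) = C1 + Integral(c/cos(c), c)


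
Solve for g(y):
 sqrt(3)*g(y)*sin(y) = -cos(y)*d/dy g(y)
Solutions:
 g(y) = C1*cos(y)^(sqrt(3))


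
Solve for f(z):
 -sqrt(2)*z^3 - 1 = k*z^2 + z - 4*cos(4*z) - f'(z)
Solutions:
 f(z) = C1 + k*z^3/3 + sqrt(2)*z^4/4 + z^2/2 + z - sin(4*z)


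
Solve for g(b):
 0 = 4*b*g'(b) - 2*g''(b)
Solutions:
 g(b) = C1 + C2*erfi(b)


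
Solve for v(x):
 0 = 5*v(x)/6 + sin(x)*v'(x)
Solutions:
 v(x) = C1*(cos(x) + 1)^(5/12)/(cos(x) - 1)^(5/12)


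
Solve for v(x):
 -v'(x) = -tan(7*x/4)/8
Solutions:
 v(x) = C1 - log(cos(7*x/4))/14


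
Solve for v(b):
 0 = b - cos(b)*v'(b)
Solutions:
 v(b) = C1 + Integral(b/cos(b), b)


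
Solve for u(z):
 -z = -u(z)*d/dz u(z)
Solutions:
 u(z) = -sqrt(C1 + z^2)
 u(z) = sqrt(C1 + z^2)


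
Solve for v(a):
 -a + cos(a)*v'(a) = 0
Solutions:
 v(a) = C1 + Integral(a/cos(a), a)


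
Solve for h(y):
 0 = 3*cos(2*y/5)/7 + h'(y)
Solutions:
 h(y) = C1 - 15*sin(2*y/5)/14


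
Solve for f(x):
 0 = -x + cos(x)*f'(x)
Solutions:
 f(x) = C1 + Integral(x/cos(x), x)


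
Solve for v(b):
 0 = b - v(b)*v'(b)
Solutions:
 v(b) = -sqrt(C1 + b^2)
 v(b) = sqrt(C1 + b^2)


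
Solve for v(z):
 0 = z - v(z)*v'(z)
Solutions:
 v(z) = -sqrt(C1 + z^2)
 v(z) = sqrt(C1 + z^2)


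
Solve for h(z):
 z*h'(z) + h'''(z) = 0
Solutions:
 h(z) = C1 + Integral(C2*airyai(-z) + C3*airybi(-z), z)


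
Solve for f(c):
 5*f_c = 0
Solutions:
 f(c) = C1


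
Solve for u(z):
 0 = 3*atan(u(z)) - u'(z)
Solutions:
 Integral(1/atan(_y), (_y, u(z))) = C1 + 3*z


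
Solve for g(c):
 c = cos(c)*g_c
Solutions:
 g(c) = C1 + Integral(c/cos(c), c)


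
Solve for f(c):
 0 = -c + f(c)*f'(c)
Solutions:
 f(c) = -sqrt(C1 + c^2)
 f(c) = sqrt(C1 + c^2)


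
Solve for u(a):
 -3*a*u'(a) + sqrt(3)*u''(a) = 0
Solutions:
 u(a) = C1 + C2*erfi(sqrt(2)*3^(1/4)*a/2)


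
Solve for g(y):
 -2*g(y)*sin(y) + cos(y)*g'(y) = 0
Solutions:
 g(y) = C1/cos(y)^2


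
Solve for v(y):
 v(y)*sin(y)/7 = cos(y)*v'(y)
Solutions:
 v(y) = C1/cos(y)^(1/7)


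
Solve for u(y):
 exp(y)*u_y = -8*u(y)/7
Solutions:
 u(y) = C1*exp(8*exp(-y)/7)


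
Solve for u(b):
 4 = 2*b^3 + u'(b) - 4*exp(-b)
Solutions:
 u(b) = C1 - b^4/2 + 4*b - 4*exp(-b)


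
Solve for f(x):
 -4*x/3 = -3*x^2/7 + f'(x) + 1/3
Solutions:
 f(x) = C1 + x^3/7 - 2*x^2/3 - x/3


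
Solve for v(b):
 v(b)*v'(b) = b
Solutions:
 v(b) = -sqrt(C1 + b^2)
 v(b) = sqrt(C1 + b^2)


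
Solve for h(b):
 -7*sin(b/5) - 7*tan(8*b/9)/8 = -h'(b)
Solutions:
 h(b) = C1 - 63*log(cos(8*b/9))/64 - 35*cos(b/5)


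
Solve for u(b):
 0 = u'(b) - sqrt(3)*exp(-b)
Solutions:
 u(b) = C1 - sqrt(3)*exp(-b)


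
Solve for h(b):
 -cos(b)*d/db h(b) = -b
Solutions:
 h(b) = C1 + Integral(b/cos(b), b)


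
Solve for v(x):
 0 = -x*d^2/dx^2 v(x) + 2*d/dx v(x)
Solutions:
 v(x) = C1 + C2*x^3


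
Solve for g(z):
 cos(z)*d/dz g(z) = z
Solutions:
 g(z) = C1 + Integral(z/cos(z), z)


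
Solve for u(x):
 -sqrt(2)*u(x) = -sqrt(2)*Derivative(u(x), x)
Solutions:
 u(x) = C1*exp(x)


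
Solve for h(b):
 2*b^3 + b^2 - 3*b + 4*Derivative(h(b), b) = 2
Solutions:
 h(b) = C1 - b^4/8 - b^3/12 + 3*b^2/8 + b/2


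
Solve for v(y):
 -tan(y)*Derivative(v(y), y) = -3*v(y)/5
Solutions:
 v(y) = C1*sin(y)^(3/5)


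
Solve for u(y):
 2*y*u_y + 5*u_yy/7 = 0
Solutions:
 u(y) = C1 + C2*erf(sqrt(35)*y/5)


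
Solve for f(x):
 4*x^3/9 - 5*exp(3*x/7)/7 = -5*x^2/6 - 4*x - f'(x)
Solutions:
 f(x) = C1 - x^4/9 - 5*x^3/18 - 2*x^2 + 5*exp(3*x/7)/3


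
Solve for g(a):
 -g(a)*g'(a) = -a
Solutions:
 g(a) = -sqrt(C1 + a^2)
 g(a) = sqrt(C1 + a^2)


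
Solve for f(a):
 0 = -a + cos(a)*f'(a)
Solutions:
 f(a) = C1 + Integral(a/cos(a), a)


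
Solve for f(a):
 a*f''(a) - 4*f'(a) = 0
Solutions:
 f(a) = C1 + C2*a^5


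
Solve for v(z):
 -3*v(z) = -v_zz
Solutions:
 v(z) = C1*exp(-sqrt(3)*z) + C2*exp(sqrt(3)*z)


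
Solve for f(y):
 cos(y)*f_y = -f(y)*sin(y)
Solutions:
 f(y) = C1*cos(y)


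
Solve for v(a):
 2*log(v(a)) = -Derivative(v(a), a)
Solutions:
 li(v(a)) = C1 - 2*a


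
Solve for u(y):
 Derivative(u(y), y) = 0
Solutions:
 u(y) = C1


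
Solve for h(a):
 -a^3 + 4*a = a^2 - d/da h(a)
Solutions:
 h(a) = C1 + a^4/4 + a^3/3 - 2*a^2


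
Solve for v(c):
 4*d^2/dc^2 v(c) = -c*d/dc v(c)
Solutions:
 v(c) = C1 + C2*erf(sqrt(2)*c/4)


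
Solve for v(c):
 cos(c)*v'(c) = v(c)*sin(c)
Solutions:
 v(c) = C1/cos(c)


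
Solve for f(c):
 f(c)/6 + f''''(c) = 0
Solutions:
 f(c) = (C1*sin(2^(1/4)*3^(3/4)*c/6) + C2*cos(2^(1/4)*3^(3/4)*c/6))*exp(-2^(1/4)*3^(3/4)*c/6) + (C3*sin(2^(1/4)*3^(3/4)*c/6) + C4*cos(2^(1/4)*3^(3/4)*c/6))*exp(2^(1/4)*3^(3/4)*c/6)


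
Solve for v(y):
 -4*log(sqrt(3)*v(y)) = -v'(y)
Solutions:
 -Integral(1/(2*log(_y) + log(3)), (_y, v(y)))/2 = C1 - y


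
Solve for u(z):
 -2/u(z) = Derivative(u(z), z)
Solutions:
 u(z) = -sqrt(C1 - 4*z)
 u(z) = sqrt(C1 - 4*z)


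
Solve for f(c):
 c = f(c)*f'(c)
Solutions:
 f(c) = -sqrt(C1 + c^2)
 f(c) = sqrt(C1 + c^2)


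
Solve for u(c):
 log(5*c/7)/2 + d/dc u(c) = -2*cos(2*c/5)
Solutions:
 u(c) = C1 - c*log(c)/2 - c*log(5) + c/2 + c*log(35)/2 - 5*sin(2*c/5)


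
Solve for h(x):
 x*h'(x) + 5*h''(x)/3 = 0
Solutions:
 h(x) = C1 + C2*erf(sqrt(30)*x/10)


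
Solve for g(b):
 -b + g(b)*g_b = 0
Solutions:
 g(b) = -sqrt(C1 + b^2)
 g(b) = sqrt(C1 + b^2)


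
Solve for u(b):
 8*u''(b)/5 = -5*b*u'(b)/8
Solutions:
 u(b) = C1 + C2*erf(5*sqrt(2)*b/16)


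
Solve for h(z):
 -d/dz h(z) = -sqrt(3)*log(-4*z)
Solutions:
 h(z) = C1 + sqrt(3)*z*log(-z) + sqrt(3)*z*(-1 + 2*log(2))


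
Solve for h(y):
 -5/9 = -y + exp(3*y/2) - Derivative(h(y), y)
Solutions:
 h(y) = C1 - y^2/2 + 5*y/9 + 2*exp(3*y/2)/3


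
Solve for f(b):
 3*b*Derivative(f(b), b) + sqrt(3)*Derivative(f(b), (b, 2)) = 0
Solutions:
 f(b) = C1 + C2*erf(sqrt(2)*3^(1/4)*b/2)


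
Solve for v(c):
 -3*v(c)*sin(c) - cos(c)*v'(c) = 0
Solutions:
 v(c) = C1*cos(c)^3


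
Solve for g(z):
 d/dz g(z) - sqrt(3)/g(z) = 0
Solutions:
 g(z) = -sqrt(C1 + 2*sqrt(3)*z)
 g(z) = sqrt(C1 + 2*sqrt(3)*z)


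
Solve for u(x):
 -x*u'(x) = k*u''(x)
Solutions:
 u(x) = C1 + C2*sqrt(k)*erf(sqrt(2)*x*sqrt(1/k)/2)


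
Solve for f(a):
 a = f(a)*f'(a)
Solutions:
 f(a) = -sqrt(C1 + a^2)
 f(a) = sqrt(C1 + a^2)


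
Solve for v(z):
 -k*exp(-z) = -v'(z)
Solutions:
 v(z) = C1 - k*exp(-z)


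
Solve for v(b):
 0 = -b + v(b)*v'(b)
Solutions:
 v(b) = -sqrt(C1 + b^2)
 v(b) = sqrt(C1 + b^2)


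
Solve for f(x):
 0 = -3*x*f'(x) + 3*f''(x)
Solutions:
 f(x) = C1 + C2*erfi(sqrt(2)*x/2)


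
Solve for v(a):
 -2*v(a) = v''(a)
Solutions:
 v(a) = C1*sin(sqrt(2)*a) + C2*cos(sqrt(2)*a)


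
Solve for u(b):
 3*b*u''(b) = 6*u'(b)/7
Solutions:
 u(b) = C1 + C2*b^(9/7)


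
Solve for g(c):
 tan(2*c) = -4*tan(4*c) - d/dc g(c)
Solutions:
 g(c) = C1 + log(cos(2*c))/2 + log(cos(4*c))


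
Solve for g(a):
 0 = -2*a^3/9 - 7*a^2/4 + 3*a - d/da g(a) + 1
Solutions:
 g(a) = C1 - a^4/18 - 7*a^3/12 + 3*a^2/2 + a


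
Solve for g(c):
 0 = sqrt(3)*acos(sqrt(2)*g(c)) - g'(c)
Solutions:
 Integral(1/acos(sqrt(2)*_y), (_y, g(c))) = C1 + sqrt(3)*c


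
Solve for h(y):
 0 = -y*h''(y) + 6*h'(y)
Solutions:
 h(y) = C1 + C2*y^7


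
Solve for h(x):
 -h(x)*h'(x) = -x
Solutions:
 h(x) = -sqrt(C1 + x^2)
 h(x) = sqrt(C1 + x^2)


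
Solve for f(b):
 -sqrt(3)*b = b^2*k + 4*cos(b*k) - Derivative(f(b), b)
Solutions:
 f(b) = C1 + b^3*k/3 + sqrt(3)*b^2/2 + 4*sin(b*k)/k


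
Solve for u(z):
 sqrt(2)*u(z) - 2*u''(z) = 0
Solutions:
 u(z) = C1*exp(-2^(3/4)*z/2) + C2*exp(2^(3/4)*z/2)


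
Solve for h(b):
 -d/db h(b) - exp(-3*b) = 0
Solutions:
 h(b) = C1 + exp(-3*b)/3


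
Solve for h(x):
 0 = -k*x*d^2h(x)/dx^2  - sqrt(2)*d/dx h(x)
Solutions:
 h(x) = C1 + x^(((re(k) - sqrt(2))*re(k) + im(k)^2)/(re(k)^2 + im(k)^2))*(C2*sin(sqrt(2)*log(x)*Abs(im(k))/(re(k)^2 + im(k)^2)) + C3*cos(sqrt(2)*log(x)*im(k)/(re(k)^2 + im(k)^2)))


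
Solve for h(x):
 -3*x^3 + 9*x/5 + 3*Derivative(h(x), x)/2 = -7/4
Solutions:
 h(x) = C1 + x^4/2 - 3*x^2/5 - 7*x/6


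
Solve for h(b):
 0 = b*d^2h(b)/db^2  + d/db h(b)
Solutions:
 h(b) = C1 + C2*log(b)


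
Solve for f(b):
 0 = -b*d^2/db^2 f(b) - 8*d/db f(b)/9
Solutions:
 f(b) = C1 + C2*b^(1/9)


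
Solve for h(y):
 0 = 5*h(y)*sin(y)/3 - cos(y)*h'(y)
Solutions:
 h(y) = C1/cos(y)^(5/3)


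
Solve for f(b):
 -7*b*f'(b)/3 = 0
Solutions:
 f(b) = C1


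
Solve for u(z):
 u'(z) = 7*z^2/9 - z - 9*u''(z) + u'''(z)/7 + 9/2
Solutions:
 u(z) = C1 + C2*exp(z*(63 - sqrt(3997))/2) + C3*exp(z*(63 + sqrt(3997))/2) + 7*z^3/27 - 15*z^2/2 + 2515*z/18


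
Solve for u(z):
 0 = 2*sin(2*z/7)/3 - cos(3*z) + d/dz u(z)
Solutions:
 u(z) = C1 + sin(3*z)/3 + 7*cos(2*z/7)/3


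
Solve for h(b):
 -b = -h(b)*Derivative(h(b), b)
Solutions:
 h(b) = -sqrt(C1 + b^2)
 h(b) = sqrt(C1 + b^2)


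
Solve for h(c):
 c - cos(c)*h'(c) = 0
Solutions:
 h(c) = C1 + Integral(c/cos(c), c)


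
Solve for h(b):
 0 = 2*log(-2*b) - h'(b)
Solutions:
 h(b) = C1 + 2*b*log(-b) + 2*b*(-1 + log(2))


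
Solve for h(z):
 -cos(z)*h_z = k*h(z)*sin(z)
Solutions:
 h(z) = C1*exp(k*log(cos(z)))


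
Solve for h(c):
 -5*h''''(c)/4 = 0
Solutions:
 h(c) = C1 + C2*c + C3*c^2 + C4*c^3


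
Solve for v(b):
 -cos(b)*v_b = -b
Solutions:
 v(b) = C1 + Integral(b/cos(b), b)


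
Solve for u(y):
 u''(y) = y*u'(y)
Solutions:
 u(y) = C1 + C2*erfi(sqrt(2)*y/2)


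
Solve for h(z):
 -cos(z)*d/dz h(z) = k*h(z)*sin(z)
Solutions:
 h(z) = C1*exp(k*log(cos(z)))


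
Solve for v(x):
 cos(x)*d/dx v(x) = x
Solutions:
 v(x) = C1 + Integral(x/cos(x), x)


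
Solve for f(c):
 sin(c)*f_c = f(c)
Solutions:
 f(c) = C1*sqrt(cos(c) - 1)/sqrt(cos(c) + 1)


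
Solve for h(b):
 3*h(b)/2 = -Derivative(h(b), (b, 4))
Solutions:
 h(b) = (C1*sin(6^(1/4)*b/2) + C2*cos(6^(1/4)*b/2))*exp(-6^(1/4)*b/2) + (C3*sin(6^(1/4)*b/2) + C4*cos(6^(1/4)*b/2))*exp(6^(1/4)*b/2)


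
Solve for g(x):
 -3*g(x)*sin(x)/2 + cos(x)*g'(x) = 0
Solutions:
 g(x) = C1/cos(x)^(3/2)


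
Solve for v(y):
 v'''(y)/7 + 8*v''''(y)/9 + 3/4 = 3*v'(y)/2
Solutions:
 v(y) = C1 + C2*exp(-3*y*((28*sqrt(38402) + 5487)^(-1/3) + 2 + (28*sqrt(38402) + 5487)^(1/3))/112)*sin(3*sqrt(3)*y*(-(28*sqrt(38402) + 5487)^(1/3) + (28*sqrt(38402) + 5487)^(-1/3))/112) + C3*exp(-3*y*((28*sqrt(38402) + 5487)^(-1/3) + 2 + (28*sqrt(38402) + 5487)^(1/3))/112)*cos(3*sqrt(3)*y*(-(28*sqrt(38402) + 5487)^(1/3) + (28*sqrt(38402) + 5487)^(-1/3))/112) + C4*exp(3*y*(-1 + (28*sqrt(38402) + 5487)^(-1/3) + (28*sqrt(38402) + 5487)^(1/3))/56) + y/2


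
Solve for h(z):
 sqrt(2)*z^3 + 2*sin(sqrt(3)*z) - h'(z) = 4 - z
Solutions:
 h(z) = C1 + sqrt(2)*z^4/4 + z^2/2 - 4*z - 2*sqrt(3)*cos(sqrt(3)*z)/3


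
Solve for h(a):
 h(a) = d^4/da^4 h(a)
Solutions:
 h(a) = C1*exp(-a) + C2*exp(a) + C3*sin(a) + C4*cos(a)


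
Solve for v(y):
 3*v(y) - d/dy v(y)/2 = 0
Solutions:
 v(y) = C1*exp(6*y)


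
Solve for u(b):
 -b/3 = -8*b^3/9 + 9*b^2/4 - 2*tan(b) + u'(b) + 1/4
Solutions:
 u(b) = C1 + 2*b^4/9 - 3*b^3/4 - b^2/6 - b/4 - 2*log(cos(b))


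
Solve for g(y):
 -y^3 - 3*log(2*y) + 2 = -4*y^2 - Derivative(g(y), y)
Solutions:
 g(y) = C1 + y^4/4 - 4*y^3/3 + 3*y*log(y) - 5*y + y*log(8)


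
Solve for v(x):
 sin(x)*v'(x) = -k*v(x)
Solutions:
 v(x) = C1*exp(k*(-log(cos(x) - 1) + log(cos(x) + 1))/2)


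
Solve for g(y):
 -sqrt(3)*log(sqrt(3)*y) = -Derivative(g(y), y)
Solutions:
 g(y) = C1 + sqrt(3)*y*log(y) - sqrt(3)*y + sqrt(3)*y*log(3)/2


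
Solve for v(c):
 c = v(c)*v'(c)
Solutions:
 v(c) = -sqrt(C1 + c^2)
 v(c) = sqrt(C1 + c^2)


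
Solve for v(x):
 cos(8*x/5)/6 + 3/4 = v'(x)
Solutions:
 v(x) = C1 + 3*x/4 + 5*sin(8*x/5)/48


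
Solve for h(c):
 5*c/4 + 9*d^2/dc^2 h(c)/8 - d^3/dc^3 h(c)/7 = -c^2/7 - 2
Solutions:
 h(c) = C1 + C2*c + C3*exp(63*c/8) - 2*c^4/189 - 2269*c^3/11907 - 240416*c^2/250047


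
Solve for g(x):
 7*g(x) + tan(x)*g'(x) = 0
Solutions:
 g(x) = C1/sin(x)^7


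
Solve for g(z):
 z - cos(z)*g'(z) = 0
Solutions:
 g(z) = C1 + Integral(z/cos(z), z)


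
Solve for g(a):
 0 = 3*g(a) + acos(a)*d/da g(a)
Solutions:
 g(a) = C1*exp(-3*Integral(1/acos(a), a))


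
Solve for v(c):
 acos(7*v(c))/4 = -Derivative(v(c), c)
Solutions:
 Integral(1/acos(7*_y), (_y, v(c))) = C1 - c/4


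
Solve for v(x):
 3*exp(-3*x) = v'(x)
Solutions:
 v(x) = C1 - exp(-3*x)


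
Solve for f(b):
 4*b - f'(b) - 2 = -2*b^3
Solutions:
 f(b) = C1 + b^4/2 + 2*b^2 - 2*b


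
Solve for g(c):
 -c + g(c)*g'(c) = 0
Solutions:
 g(c) = -sqrt(C1 + c^2)
 g(c) = sqrt(C1 + c^2)


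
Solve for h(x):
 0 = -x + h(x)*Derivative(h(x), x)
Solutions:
 h(x) = -sqrt(C1 + x^2)
 h(x) = sqrt(C1 + x^2)
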